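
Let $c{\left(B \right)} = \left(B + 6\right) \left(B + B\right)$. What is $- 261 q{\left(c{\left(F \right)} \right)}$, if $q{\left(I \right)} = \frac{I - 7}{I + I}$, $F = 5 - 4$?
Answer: $- \frac{261}{4} \approx -65.25$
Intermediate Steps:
$F = 1$ ($F = 5 - 4 = 1$)
$c{\left(B \right)} = 2 B \left(6 + B\right)$ ($c{\left(B \right)} = \left(6 + B\right) 2 B = 2 B \left(6 + B\right)$)
$q{\left(I \right)} = \frac{-7 + I}{2 I}$
$- 261 q{\left(c{\left(F \right)} \right)} = - 261 \frac{-7 + 2 \cdot 1 \left(6 + 1\right)}{2 \cdot 2 \cdot 1 \left(6 + 1\right)} = - 261 \frac{-7 + 2 \cdot 1 \cdot 7}{2 \cdot 2 \cdot 1 \cdot 7} = - 261 \frac{-7 + 14}{2 \cdot 14} = - 261 \cdot \frac{1}{2} \cdot \frac{1}{14} \cdot 7 = \left(-261\right) \frac{1}{4} = - \frac{261}{4}$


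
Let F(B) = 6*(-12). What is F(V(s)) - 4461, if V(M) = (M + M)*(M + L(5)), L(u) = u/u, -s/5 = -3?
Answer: -4533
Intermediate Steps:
s = 15 (s = -5*(-3) = 15)
L(u) = 1
V(M) = 2*M*(1 + M) (V(M) = (M + M)*(M + 1) = (2*M)*(1 + M) = 2*M*(1 + M))
F(B) = -72
F(V(s)) - 4461 = -72 - 4461 = -4533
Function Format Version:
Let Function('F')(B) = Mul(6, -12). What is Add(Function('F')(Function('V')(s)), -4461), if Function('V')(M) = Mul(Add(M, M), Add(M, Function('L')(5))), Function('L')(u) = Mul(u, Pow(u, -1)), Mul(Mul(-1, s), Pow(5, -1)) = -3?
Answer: -4533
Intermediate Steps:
s = 15 (s = Mul(-5, -3) = 15)
Function('L')(u) = 1
Function('V')(M) = Mul(2, M, Add(1, M)) (Function('V')(M) = Mul(Add(M, M), Add(M, 1)) = Mul(Mul(2, M), Add(1, M)) = Mul(2, M, Add(1, M)))
Function('F')(B) = -72
Add(Function('F')(Function('V')(s)), -4461) = Add(-72, -4461) = -4533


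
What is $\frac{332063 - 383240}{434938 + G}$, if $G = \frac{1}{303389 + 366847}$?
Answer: $- \frac{34300667772}{291511105369} \approx -0.11767$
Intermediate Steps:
$G = \frac{1}{670236} \approx 1.492 \cdot 10^{-6}$
$\frac{332063 - 383240}{434938 + G} = \frac{332063 - 383240}{434938 + \frac{1}{670236}} = - \frac{51177}{\frac{291511105369}{670236}} = \left(-51177\right) \frac{670236}{291511105369} = - \frac{34300667772}{291511105369}$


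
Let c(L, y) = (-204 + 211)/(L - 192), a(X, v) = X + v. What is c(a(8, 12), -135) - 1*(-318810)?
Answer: 54835313/172 ≈ 3.1881e+5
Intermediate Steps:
c(L, y) = 7/(-192 + L)
c(a(8, 12), -135) - 1*(-318810) = 7/(-192 + (8 + 12)) - 1*(-318810) = 7/(-192 + 20) + 318810 = 7/(-172) + 318810 = 7*(-1/172) + 318810 = -7/172 + 318810 = 54835313/172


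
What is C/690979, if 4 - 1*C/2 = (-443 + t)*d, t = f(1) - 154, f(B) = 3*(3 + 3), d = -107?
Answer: -123898/690979 ≈ -0.17931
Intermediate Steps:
f(B) = 18 (f(B) = 3*6 = 18)
t = -136 (t = 18 - 154 = -136)
C = -123898 (C = 8 - 2*(-443 - 136)*(-107) = 8 - (-1158)*(-107) = 8 - 2*61953 = 8 - 123906 = -123898)
C/690979 = -123898/690979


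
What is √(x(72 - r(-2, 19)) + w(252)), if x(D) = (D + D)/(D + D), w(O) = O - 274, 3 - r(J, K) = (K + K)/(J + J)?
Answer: I*√21 ≈ 4.5826*I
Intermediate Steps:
r(J, K) = 3 - K/J (r(J, K) = 3 - (K + K)/(J + J) = 3 - 2*K/(2*J) = 3 - 2*K*1/(2*J) = 3 - K/J)
w(O) = -274 + O
x(D) = 1 (x(D) = (2*D)/((2*D)) = (2*D)*(1/(2*D)) = 1)
√(x(72 - r(-2, 19)) + w(252)) = √(1 + (-274 + 252)) = √(1 - 22) = √(-21) = I*√21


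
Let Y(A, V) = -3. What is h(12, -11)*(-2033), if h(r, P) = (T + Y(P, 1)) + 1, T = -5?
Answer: 14231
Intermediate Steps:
h(r, P) = -7 (h(r, P) = (-5 - 3) + 1 = -8 + 1 = -7)
h(12, -11)*(-2033) = -7*(-2033) = 14231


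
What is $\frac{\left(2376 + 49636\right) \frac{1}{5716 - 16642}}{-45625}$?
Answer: $\frac{26006}{249249375} \approx 0.00010434$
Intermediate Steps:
$\frac{\left(2376 + 49636\right) \frac{1}{5716 - 16642}}{-45625} = \frac{52012}{-10926} \left(- \frac{1}{45625}\right) = 52012 \left(- \frac{1}{10926}\right) \left(- \frac{1}{45625}\right) = \left(- \frac{26006}{5463}\right) \left(- \frac{1}{45625}\right) = \frac{26006}{249249375}$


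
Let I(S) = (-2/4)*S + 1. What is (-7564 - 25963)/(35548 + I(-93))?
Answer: -67054/71191 ≈ -0.94189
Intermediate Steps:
I(S) = 1 - S/2 (I(S) = (-2*¼)*S + 1 = -S/2 + 1 = 1 - S/2)
(-7564 - 25963)/(35548 + I(-93)) = (-7564 - 25963)/(35548 + (1 - ½*(-93))) = -33527/(35548 + (1 + 93/2)) = -33527/(35548 + 95/2) = -33527/71191/2 = -33527*2/71191 = -67054/71191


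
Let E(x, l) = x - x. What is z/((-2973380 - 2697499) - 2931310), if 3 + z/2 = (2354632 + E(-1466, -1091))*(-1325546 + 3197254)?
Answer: -8814367102906/8602189 ≈ -1.0247e+6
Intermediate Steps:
E(x, l) = 0
z = 8814367102906 (z = -6 + 2*((2354632 + 0)*(-1325546 + 3197254)) = -6 + 2*(2354632*1871708) = -6 + 2*4407183551456 = -6 + 8814367102912 = 8814367102906)
z/((-2973380 - 2697499) - 2931310) = 8814367102906/((-2973380 - 2697499) - 2931310) = 8814367102906/(-5670879 - 2931310) = 8814367102906/(-8602189) = 8814367102906*(-1/8602189) = -8814367102906/8602189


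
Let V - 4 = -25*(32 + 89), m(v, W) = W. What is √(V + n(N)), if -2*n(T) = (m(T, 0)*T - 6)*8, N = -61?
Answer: 9*I*√37 ≈ 54.745*I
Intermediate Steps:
V = -3021 (V = 4 - 25*(32 + 89) = 4 - 25*121 = 4 - 3025 = -3021)
n(T) = 24 (n(T) = -(0*T - 6)*8/2 = -(0 - 6)*8/2 = -(-3)*8 = -½*(-48) = 24)
√(V + n(N)) = √(-3021 + 24) = √(-2997) = 9*I*√37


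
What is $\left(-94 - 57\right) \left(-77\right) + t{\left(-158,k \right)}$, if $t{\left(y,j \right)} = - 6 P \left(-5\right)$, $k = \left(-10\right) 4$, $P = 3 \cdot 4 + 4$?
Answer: $12107$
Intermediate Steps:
$P = 16$ ($P = 12 + 4 = 16$)
$k = -40$
$t{\left(y,j \right)} = 480$ ($t{\left(y,j \right)} = \left(-6\right) 16 \left(-5\right) = \left(-96\right) \left(-5\right) = 480$)
$\left(-94 - 57\right) \left(-77\right) + t{\left(-158,k \right)} = \left(-94 - 57\right) \left(-77\right) + 480 = \left(-151\right) \left(-77\right) + 480 = 11627 + 480 = 12107$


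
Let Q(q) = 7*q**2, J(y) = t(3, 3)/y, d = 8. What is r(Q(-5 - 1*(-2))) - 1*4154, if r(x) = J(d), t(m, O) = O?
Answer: -33229/8 ≈ -4153.6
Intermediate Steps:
J(y) = 3/y
r(x) = 3/8
r(Q(-5 - 1*(-2))) - 1*4154 = 3/8 - 1*4154 = 3/8 - 4154 = -33229/8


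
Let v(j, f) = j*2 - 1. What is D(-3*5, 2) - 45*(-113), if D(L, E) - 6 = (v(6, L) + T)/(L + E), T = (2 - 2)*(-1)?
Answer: 66172/13 ≈ 5090.2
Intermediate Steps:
T = 0 (T = 0*(-1) = 0)
v(j, f) = -1 + 2*j (v(j, f) = 2*j - 1 = -1 + 2*j)
D(L, E) = 6 + 11/(E + L) (D(L, E) = 6 + ((-1 + 2*6) + 0)/(L + E) = 6 + ((-1 + 12) + 0)/(E + L) = 6 + (11 + 0)/(E + L) = 6 + 11/(E + L))
D(-3*5, 2) - 45*(-113) = (11 + 6*2 + 6*(-3*5))/(2 - 3*5) - 45*(-113) = (11 + 12 + 6*(-15))/(2 - 15) + 5085 = (11 + 12 - 90)/(-13) + 5085 = -1/13*(-67) + 5085 = 67/13 + 5085 = 66172/13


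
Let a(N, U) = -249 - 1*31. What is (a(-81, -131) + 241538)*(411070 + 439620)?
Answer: 205235768020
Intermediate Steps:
a(N, U) = -280 (a(N, U) = -249 - 31 = -280)
(a(-81, -131) + 241538)*(411070 + 439620) = (-280 + 241538)*(411070 + 439620) = 241258*850690 = 205235768020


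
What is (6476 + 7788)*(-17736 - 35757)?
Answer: -763024152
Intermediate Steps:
(6476 + 7788)*(-17736 - 35757) = 14264*(-53493) = -763024152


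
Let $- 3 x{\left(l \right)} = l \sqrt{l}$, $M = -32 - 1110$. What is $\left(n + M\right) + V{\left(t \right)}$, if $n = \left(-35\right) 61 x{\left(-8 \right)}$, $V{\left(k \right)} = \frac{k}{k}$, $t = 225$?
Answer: $-1141 - \frac{34160 i \sqrt{2}}{3} \approx -1141.0 - 16103.0 i$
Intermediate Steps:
$V{\left(k \right)} = 1$
$M = -1142$ ($M = -32 - 1110 = -1142$)
$x{\left(l \right)} = - \frac{l^{\frac{3}{2}}}{3}$ ($x{\left(l \right)} = - \frac{l \sqrt{l}}{3} = - \frac{l^{\frac{3}{2}}}{3}$)
$n = - \frac{34160 i \sqrt{2}}{3}$ ($n = \left(-35\right) 61 \left(- \frac{\left(-8\right)^{\frac{3}{2}}}{3}\right) = - 2135 \left(- \frac{\left(-16\right) i \sqrt{2}}{3}\right) = - 2135 \frac{16 i \sqrt{2}}{3} = - \frac{34160 i \sqrt{2}}{3} \approx - 16103.0 i$)
$\left(n + M\right) + V{\left(t \right)} = \left(- \frac{34160 i \sqrt{2}}{3} - 1142\right) + 1 = \left(-1142 - \frac{34160 i \sqrt{2}}{3}\right) + 1 = -1141 - \frac{34160 i \sqrt{2}}{3}$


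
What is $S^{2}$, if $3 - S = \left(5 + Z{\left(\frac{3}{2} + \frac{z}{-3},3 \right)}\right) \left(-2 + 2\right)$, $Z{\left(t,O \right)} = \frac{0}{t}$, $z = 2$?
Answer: $9$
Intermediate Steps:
$Z{\left(t,O \right)} = 0$
$S = 3$ ($S = 3 - \left(5 + 0\right) \left(-2 + 2\right) = 3 - 5 \cdot 0 = 3 - 0 = 3 + 0 = 3$)
$S^{2} = 3^{2} = 9$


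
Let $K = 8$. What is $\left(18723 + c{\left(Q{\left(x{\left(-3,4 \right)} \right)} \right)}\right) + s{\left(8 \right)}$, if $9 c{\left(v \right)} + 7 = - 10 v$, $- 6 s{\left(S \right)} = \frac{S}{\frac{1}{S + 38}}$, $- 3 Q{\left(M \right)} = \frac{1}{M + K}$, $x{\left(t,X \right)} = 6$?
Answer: $\frac{3526913}{189} \approx 18661.0$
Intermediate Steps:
$Q{\left(M \right)} = - \frac{1}{3 \left(8 + M\right)}$ ($Q{\left(M \right)} = - \frac{1}{3 \left(M + 8\right)} = - \frac{1}{3 \left(8 + M\right)}$)
$s{\left(S \right)} = - \frac{S \left(38 + S\right)}{6}$ ($s{\left(S \right)} = - \frac{S \frac{1}{\frac{1}{S + 38}}}{6} = - \frac{S \frac{1}{\frac{1}{38 + S}}}{6} = - \frac{S \left(38 + S\right)}{6}$)
$c{\left(v \right)} = - \frac{7}{9} - \frac{10 v}{9}$ ($c{\left(v \right)} = - \frac{7}{9} + \frac{\left(-10\right) v}{9} = - \frac{7}{9} - \frac{10 v}{9}$)
$\left(18723 + c{\left(Q{\left(x{\left(-3,4 \right)} \right)} \right)}\right) + s{\left(8 \right)} = \left(18723 - \left(\frac{7}{9} + \frac{10 \left(- \frac{1}{24 + 3 \cdot 6}\right)}{9}\right)\right) - \frac{4 \left(38 + 8\right)}{3} = \left(18723 - \left(\frac{7}{9} + \frac{10 \left(- \frac{1}{24 + 18}\right)}{9}\right)\right) - \frac{4}{3} \cdot 46 = \left(18723 - \left(\frac{7}{9} + \frac{10 \left(- \frac{1}{42}\right)}{9}\right)\right) - \frac{184}{3} = \left(18723 - \left(\frac{7}{9} + \frac{10 \left(\left(-1\right) \frac{1}{42}\right)}{9}\right)\right) - \frac{184}{3} = \left(18723 - \frac{142}{189}\right) - \frac{184}{3} = \frac{3538505}{189} - \frac{184}{3} = \frac{3526913}{189}$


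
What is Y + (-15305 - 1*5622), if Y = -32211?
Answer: -53138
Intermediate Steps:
Y + (-15305 - 1*5622) = -32211 + (-15305 - 1*5622) = -32211 + (-15305 - 5622) = -32211 - 20927 = -53138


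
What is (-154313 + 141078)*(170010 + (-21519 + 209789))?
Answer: -4741835800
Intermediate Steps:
(-154313 + 141078)*(170010 + (-21519 + 209789)) = -13235*(170010 + 188270) = -13235*358280 = -4741835800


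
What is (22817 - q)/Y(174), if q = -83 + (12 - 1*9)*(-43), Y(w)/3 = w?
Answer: 23029/522 ≈ 44.117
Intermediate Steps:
Y(w) = 3*w
q = -212 (q = -83 + (12 - 9)*(-43) = -83 + 3*(-43) = -83 - 129 = -212)
(22817 - q)/Y(174) = (22817 - 1*(-212))/((3*174)) = (22817 + 212)/522 = 23029*(1/522) = 23029/522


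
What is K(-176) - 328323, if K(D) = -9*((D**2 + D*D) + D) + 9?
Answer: -884298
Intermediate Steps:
K(D) = 9 - 18*D**2 - 9*D (K(D) = -9*((D**2 + D**2) + D) + 9 = -9*(2*D**2 + D) + 9 = -9*(D + 2*D**2) + 9 = (-18*D**2 - 9*D) + 9 = 9 - 18*D**2 - 9*D)
K(-176) - 328323 = (9 - 18*(-176)**2 - 9*(-176)) - 328323 = (9 - 18*30976 + 1584) - 328323 = (9 - 557568 + 1584) - 328323 = -555975 - 328323 = -884298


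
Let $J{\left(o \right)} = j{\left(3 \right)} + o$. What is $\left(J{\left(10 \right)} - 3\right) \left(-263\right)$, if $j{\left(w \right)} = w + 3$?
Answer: $-3419$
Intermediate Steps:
$j{\left(w \right)} = 3 + w$
$J{\left(o \right)} = 6 + o$ ($J{\left(o \right)} = \left(3 + 3\right) + o = 6 + o$)
$\left(J{\left(10 \right)} - 3\right) \left(-263\right) = \left(\left(6 + 10\right) - 3\right) \left(-263\right) = \left(16 - 3\right) \left(-263\right) = 13 \left(-263\right) = -3419$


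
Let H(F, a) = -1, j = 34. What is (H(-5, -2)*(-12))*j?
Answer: 408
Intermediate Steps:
(H(-5, -2)*(-12))*j = -1*(-12)*34 = 12*34 = 408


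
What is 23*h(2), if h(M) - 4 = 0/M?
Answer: 92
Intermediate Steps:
h(M) = 4 (h(M) = 4 + 0/M = 4 + 0 = 4)
23*h(2) = 23*4 = 92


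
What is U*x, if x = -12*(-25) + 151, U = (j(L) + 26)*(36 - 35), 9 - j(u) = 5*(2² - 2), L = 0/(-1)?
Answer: 11275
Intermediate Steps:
L = 0 (L = 0*(-1) = 0)
j(u) = -1 (j(u) = 9 - 5*(2² - 2) = 9 - 5*(4 - 2) = 9 - 5*2 = 9 - 1*10 = 9 - 10 = -1)
U = 25 (U = (-1 + 26)*(36 - 35) = 25*1 = 25)
x = 451 (x = 300 + 151 = 451)
U*x = 25*451 = 11275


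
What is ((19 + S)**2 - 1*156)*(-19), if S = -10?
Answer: 1425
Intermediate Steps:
((19 + S)**2 - 1*156)*(-19) = ((19 - 10)**2 - 1*156)*(-19) = (9**2 - 156)*(-19) = (81 - 156)*(-19) = -75*(-19) = 1425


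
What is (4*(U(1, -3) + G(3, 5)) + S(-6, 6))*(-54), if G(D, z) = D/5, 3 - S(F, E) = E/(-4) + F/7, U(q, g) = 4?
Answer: -44901/35 ≈ -1282.9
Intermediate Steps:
S(F, E) = 3 - F/7 + E/4 (S(F, E) = 3 - (E/(-4) + F/7) = 3 - (E*(-¼) + F*(⅐)) = 3 - (-E/4 + F/7) = 3 + (-F/7 + E/4) = 3 - F/7 + E/4)
G(D, z) = D/5 (G(D, z) = D*(⅕) = D/5)
(4*(U(1, -3) + G(3, 5)) + S(-6, 6))*(-54) = (4*(4 + (⅕)*3) + (3 - ⅐*(-6) + (¼)*6))*(-54) = (4*(4 + ⅗) + (3 + 6/7 + 3/2))*(-54) = (4*(23/5) + 75/14)*(-54) = (92/5 + 75/14)*(-54) = (1663/70)*(-54) = -44901/35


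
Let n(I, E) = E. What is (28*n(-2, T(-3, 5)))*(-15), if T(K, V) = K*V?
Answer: 6300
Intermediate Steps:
(28*n(-2, T(-3, 5)))*(-15) = (28*(-3*5))*(-15) = (28*(-15))*(-15) = -420*(-15) = 6300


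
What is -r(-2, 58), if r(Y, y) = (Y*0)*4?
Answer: 0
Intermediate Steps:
r(Y, y) = 0 (r(Y, y) = 0*4 = 0)
-r(-2, 58) = -1*0 = 0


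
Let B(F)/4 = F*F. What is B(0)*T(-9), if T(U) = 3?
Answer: 0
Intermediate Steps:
B(F) = 4*F² (B(F) = 4*(F*F) = 4*F²)
B(0)*T(-9) = (4*0²)*3 = (4*0)*3 = 0*3 = 0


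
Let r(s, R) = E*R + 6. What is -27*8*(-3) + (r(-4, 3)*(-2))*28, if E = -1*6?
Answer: 1320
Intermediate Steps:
E = -6
r(s, R) = 6 - 6*R (r(s, R) = -6*R + 6 = 6 - 6*R)
-27*8*(-3) + (r(-4, 3)*(-2))*28 = -27*8*(-3) + ((6 - 6*3)*(-2))*28 = -216*(-3) + ((6 - 18)*(-2))*28 = 648 - 12*(-2)*28 = 648 + 24*28 = 648 + 672 = 1320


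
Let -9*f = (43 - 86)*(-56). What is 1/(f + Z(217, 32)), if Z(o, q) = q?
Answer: -9/2120 ≈ -0.0042453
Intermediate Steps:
f = -2408/9 (f = -(43 - 86)*(-56)/9 = -(-43)*(-56)/9 = -⅑*2408 = -2408/9 ≈ -267.56)
1/(f + Z(217, 32)) = 1/(-2408/9 + 32) = 1/(-2120/9) = -9/2120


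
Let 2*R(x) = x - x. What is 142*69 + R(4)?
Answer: 9798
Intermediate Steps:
R(x) = 0 (R(x) = (x - x)/2 = (½)*0 = 0)
142*69 + R(4) = 142*69 + 0 = 9798 + 0 = 9798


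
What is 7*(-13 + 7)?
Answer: -42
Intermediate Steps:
7*(-13 + 7) = 7*(-6) = -42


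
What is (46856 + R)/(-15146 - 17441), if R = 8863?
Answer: -55719/32587 ≈ -1.7099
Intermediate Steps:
(46856 + R)/(-15146 - 17441) = (46856 + 8863)/(-15146 - 17441) = 55719/(-32587) = 55719*(-1/32587) = -55719/32587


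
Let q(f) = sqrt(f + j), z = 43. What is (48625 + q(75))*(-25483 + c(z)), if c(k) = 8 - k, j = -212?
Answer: -1240812750 - 25518*I*sqrt(137) ≈ -1.2408e+9 - 2.9868e+5*I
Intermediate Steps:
q(f) = sqrt(-212 + f) (q(f) = sqrt(f - 212) = sqrt(-212 + f))
(48625 + q(75))*(-25483 + c(z)) = (48625 + sqrt(-212 + 75))*(-25483 + (8 - 1*43)) = (48625 + sqrt(-137))*(-25483 + (8 - 43)) = (48625 + I*sqrt(137))*(-25483 - 35) = (48625 + I*sqrt(137))*(-25518) = -1240812750 - 25518*I*sqrt(137)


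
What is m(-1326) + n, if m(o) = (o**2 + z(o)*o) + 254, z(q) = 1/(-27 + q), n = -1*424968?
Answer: 601436904/451 ≈ 1.3336e+6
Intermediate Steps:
n = -424968
m(o) = 254 + o**2 + o/(-27 + o) (m(o) = (o**2 + o/(-27 + o)) + 254 = 254 + o**2 + o/(-27 + o))
m(-1326) + n = (-1326 + (-27 - 1326)*(254 + (-1326)**2))/(-27 - 1326) - 424968 = (-1326 - 1353*(254 + 1758276))/(-1353) - 424968 = -(-1326 - 1353*1758530)/1353 - 424968 = -(-1326 - 2379291090)/1353 - 424968 = -1/1353*(-2379292416) - 424968 = 793097472/451 - 424968 = 601436904/451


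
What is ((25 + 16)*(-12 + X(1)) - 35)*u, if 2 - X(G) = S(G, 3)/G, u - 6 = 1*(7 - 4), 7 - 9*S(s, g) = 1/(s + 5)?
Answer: -25711/6 ≈ -4285.2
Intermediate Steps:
S(s, g) = 7/9 - 1/(9*(5 + s)) (S(s, g) = 7/9 - 1/(9*(s + 5)) = 7/9 - 1/(9*(5 + s)))
u = 9 (u = 6 + 1*(7 - 4) = 6 + 1*3 = 6 + 3 = 9)
X(G) = 2 - (34 + 7*G)/(9*G*(5 + G)) (X(G) = 2 - (34 + 7*G)/(9*(5 + G))/G = 2 - (34 + 7*G)/(9*G*(5 + G)))
((25 + 16)*(-12 + X(1)) - 35)*u = ((25 + 16)*(-12 + (1/9)*(-34 + 18*1**2 + 83*1)/(1*(5 + 1))) - 35)*9 = (41*(-12 + (1/9)*1*(-34 + 18*1 + 83)/6) - 35)*9 = (41*(-12 + (1/9)*1*(1/6)*(-34 + 18 + 83)) - 35)*9 = (41*(-12 + (1/9)*1*(1/6)*67) - 35)*9 = (41*(-12 + 67/54) - 35)*9 = (41*(-581/54) - 35)*9 = (-23821/54 - 35)*9 = -25711/54*9 = -25711/6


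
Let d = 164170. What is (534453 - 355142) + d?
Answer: 343481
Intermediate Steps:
(534453 - 355142) + d = (534453 - 355142) + 164170 = 179311 + 164170 = 343481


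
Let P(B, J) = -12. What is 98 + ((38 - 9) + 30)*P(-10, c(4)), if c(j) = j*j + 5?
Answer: -610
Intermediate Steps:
c(j) = 5 + j² (c(j) = j² + 5 = 5 + j²)
98 + ((38 - 9) + 30)*P(-10, c(4)) = 98 + ((38 - 9) + 30)*(-12) = 98 + (29 + 30)*(-12) = 98 + 59*(-12) = 98 - 708 = -610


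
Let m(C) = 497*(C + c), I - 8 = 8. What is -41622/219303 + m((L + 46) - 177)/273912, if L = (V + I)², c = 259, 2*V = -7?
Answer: 1243216697/3813950688 ≈ 0.32597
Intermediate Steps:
I = 16 (I = 8 + 8 = 16)
V = -7/2 (V = (½)*(-7) = -7/2 ≈ -3.5000)
L = 625/4 (L = (-7/2 + 16)² = (25/2)² = 625/4 ≈ 156.25)
m(C) = 128723 + 497*C (m(C) = 497*(C + 259) = 497*(259 + C) = 128723 + 497*C)
-41622/219303 + m((L + 46) - 177)/273912 = -41622/219303 + (128723 + 497*((625/4 + 46) - 177))/273912 = -41622*1/219303 + (128723 + 497*(809/4 - 177))*(1/273912) = -1982/10443 + (128723 + 497*(101/4))*(1/273912) = -1982/10443 + (128723 + 50197/4)*(1/273912) = -1982/10443 + (565089/4)*(1/273912) = -1982/10443 + 188363/365216 = 1243216697/3813950688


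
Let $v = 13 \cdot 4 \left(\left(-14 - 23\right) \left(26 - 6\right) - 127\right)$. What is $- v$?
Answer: $45084$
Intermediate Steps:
$v = -45084$ ($v = 52 \left(\left(-37\right) 20 - 127\right) = 52 \left(-740 - 127\right) = 52 \left(-867\right) = -45084$)
$- v = \left(-1\right) \left(-45084\right) = 45084$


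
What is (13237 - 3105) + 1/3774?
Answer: 38238169/3774 ≈ 10132.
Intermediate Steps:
(13237 - 3105) + 1/3774 = 10132 + 1/3774 = 38238169/3774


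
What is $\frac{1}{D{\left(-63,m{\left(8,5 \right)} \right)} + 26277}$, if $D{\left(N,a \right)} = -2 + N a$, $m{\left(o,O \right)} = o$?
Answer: $\frac{1}{25771} \approx 3.8803 \cdot 10^{-5}$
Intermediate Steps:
$\frac{1}{D{\left(-63,m{\left(8,5 \right)} \right)} + 26277} = \frac{1}{\left(-2 - 504\right) + 26277} = \frac{1}{-506 + 26277} = \frac{1}{25771}$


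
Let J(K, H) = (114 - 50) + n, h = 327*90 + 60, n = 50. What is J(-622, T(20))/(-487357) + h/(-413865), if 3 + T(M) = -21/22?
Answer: -961289236/13446666987 ≈ -0.071489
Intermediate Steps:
T(M) = -87/22 (T(M) = -3 - 21/22 = -87/22)
h = 29490 (h = 29430 + 60 = 29490)
J(K, H) = 114 (J(K, H) = (114 - 50) + 50 = 64 + 50 = 114)
J(-622, T(20))/(-487357) + h/(-413865) = 114/(-487357) + 29490/(-413865) = 114*(-1/487357) + 29490*(-1/413865) = -114/487357 - 1966/27591 = -961289236/13446666987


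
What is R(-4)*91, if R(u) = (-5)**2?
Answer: 2275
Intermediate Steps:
R(u) = 25
R(-4)*91 = 25*91 = 2275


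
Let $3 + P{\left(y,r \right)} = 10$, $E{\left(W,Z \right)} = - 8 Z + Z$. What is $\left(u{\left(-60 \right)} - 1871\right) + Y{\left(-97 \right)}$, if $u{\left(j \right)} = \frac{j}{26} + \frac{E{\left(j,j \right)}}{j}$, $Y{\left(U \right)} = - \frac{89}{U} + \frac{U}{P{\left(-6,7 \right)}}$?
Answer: $- \frac{16711694}{8827} \approx -1893.2$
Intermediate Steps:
$E{\left(W,Z \right)} = - 7 Z$
$P{\left(y,r \right)} = 7$ ($P{\left(y,r \right)} = -3 + 10 = 7$)
$Y{\left(U \right)} = - \frac{89}{U} + \frac{U}{7}$
$u{\left(j \right)} = -7 + \frac{j}{26}$ ($u{\left(j \right)} = \frac{j}{26} + \frac{\left(-7\right) j}{j} = j \frac{1}{26} - 7 = \frac{j}{26} - 7 = -7 + \frac{j}{26}$)
$\left(u{\left(-60 \right)} - 1871\right) + Y{\left(-97 \right)} = \left(\left(-7 + \frac{1}{26} \left(-60\right)\right) - 1871\right) + \left(- \frac{89}{-97} + \frac{1}{7} \left(-97\right)\right) = \left(\left(-7 - \frac{30}{13}\right) - 1871\right) - \frac{8786}{679} = \left(- \frac{121}{13} - 1871\right) + \left(\frac{89}{97} - \frac{97}{7}\right) = - \frac{24444}{13} - \frac{8786}{679} = - \frac{16711694}{8827}$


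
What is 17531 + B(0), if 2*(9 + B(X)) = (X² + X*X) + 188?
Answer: 17616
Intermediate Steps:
B(X) = 85 + X² (B(X) = -9 + ((X² + X*X) + 188)/2 = -9 + ((X² + X²) + 188)/2 = -9 + (2*X² + 188)/2 = -9 + (188 + 2*X²)/2 = -9 + (94 + X²) = 85 + X²)
17531 + B(0) = 17531 + (85 + 0²) = 17531 + (85 + 0) = 17531 + 85 = 17616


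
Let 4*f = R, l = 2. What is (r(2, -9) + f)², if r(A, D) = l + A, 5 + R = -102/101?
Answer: 1018081/163216 ≈ 6.2376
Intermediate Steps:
R = -607/101 (R = -5 - 102/101 = -607/101 ≈ -6.0099)
f = -607/404 (f = (¼)*(-607/101) = -607/404 ≈ -1.5025)
r(A, D) = 2 + A
(r(2, -9) + f)² = ((2 + 2) - 607/404)² = (4 - 607/404)² = (1009/404)² = 1018081/163216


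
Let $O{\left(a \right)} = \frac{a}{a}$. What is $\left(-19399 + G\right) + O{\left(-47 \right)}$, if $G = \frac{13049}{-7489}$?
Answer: $- \frac{145284671}{7489} \approx -19400.0$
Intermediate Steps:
$G = - \frac{13049}{7489}$ ($G = 13049 \left(- \frac{1}{7489}\right) = - \frac{13049}{7489} \approx -1.7424$)
$O{\left(a \right)} = 1$
$\left(-19399 + G\right) + O{\left(-47 \right)} = \left(-19399 - \frac{13049}{7489}\right) + 1 = - \frac{145292160}{7489} + 1 = - \frac{145284671}{7489}$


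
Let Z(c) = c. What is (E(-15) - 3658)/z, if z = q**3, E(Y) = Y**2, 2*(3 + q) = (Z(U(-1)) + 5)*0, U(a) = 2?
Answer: 3433/27 ≈ 127.15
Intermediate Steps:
q = -3 (q = -3 + ((2 + 5)*0)/2 = -3 + (7*0)/2 = -3 + (1/2)*0 = -3 + 0 = -3)
z = -27 (z = (-3)**3 = -27)
(E(-15) - 3658)/z = ((-15)**2 - 3658)/(-27) = (225 - 3658)*(-1/27) = -3433*(-1/27) = 3433/27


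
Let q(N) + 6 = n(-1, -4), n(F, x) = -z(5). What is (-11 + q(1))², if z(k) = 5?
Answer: 484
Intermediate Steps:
n(F, x) = -5 (n(F, x) = -1*5 = -5)
q(N) = -11 (q(N) = -6 - 5 = -11)
(-11 + q(1))² = (-11 - 11)² = (-22)² = 484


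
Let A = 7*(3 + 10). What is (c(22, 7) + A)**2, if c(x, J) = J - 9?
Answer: 7921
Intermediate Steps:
A = 91 (A = 7*13 = 91)
c(x, J) = -9 + J
(c(22, 7) + A)**2 = ((-9 + 7) + 91)**2 = (-2 + 91)**2 = 89**2 = 7921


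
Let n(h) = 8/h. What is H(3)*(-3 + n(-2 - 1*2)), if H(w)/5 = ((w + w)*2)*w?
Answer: -900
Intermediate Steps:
H(w) = 20*w² (H(w) = 5*(((w + w)*2)*w) = 5*(((2*w)*2)*w) = 5*((4*w)*w) = 5*(4*w²) = 20*w²)
H(3)*(-3 + n(-2 - 1*2)) = (20*3²)*(-3 + 8/(-2 - 1*2)) = (20*9)*(-3 + 8/(-2 - 2)) = 180*(-3 + 8/(-4)) = 180*(-3 + 8*(-¼)) = 180*(-3 - 2) = 180*(-5) = -900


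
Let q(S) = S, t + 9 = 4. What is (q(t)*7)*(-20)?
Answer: 700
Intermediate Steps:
t = -5 (t = -9 + 4 = -5)
(q(t)*7)*(-20) = -5*7*(-20) = -35*(-20) = 700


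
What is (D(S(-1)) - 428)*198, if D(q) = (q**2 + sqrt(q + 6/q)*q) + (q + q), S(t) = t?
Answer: -84942 - 198*I*sqrt(7) ≈ -84942.0 - 523.86*I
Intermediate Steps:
D(q) = q**2 + 2*q + q*sqrt(q + 6/q) (D(q) = (q**2 + q*sqrt(q + 6/q)) + 2*q = q**2 + 2*q + q*sqrt(q + 6/q))
(D(S(-1)) - 428)*198 = (-(2 - 1 + sqrt((6 + (-1)**2)/(-1))) - 428)*198 = (-(2 - 1 + sqrt(-(6 + 1))) - 428)*198 = (-(2 - 1 + sqrt(-1*7)) - 428)*198 = (-(2 - 1 + sqrt(-7)) - 428)*198 = (-(2 - 1 + I*sqrt(7)) - 428)*198 = (-(1 + I*sqrt(7)) - 428)*198 = ((-1 - I*sqrt(7)) - 428)*198 = (-429 - I*sqrt(7))*198 = -84942 - 198*I*sqrt(7)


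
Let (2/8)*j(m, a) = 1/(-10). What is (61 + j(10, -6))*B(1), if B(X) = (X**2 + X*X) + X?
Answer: 909/5 ≈ 181.80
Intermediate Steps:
j(m, a) = -2/5 (j(m, a) = 4/(-10) = 4*(-1/10) = -2/5)
B(X) = X + 2*X**2 (B(X) = (X**2 + X**2) + X = 2*X**2 + X = X + 2*X**2)
(61 + j(10, -6))*B(1) = (61 - 2/5)*(1*(1 + 2*1)) = 303*(1*(1 + 2))/5 = 303*(1*3)/5 = (303/5)*3 = 909/5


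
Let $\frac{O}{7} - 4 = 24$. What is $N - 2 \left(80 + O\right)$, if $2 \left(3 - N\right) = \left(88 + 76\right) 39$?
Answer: $-3747$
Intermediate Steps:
$O = 196$ ($O = 28 + 7 \cdot 24 = 28 + 168 = 196$)
$N = -3195$ ($N = 3 - \frac{\left(88 + 76\right) 39}{2} = 3 - \frac{164 \cdot 39}{2} = 3 - 3198 = -3195$)
$N - 2 \left(80 + O\right) = -3195 - 2 \left(80 + 196\right) = -3195 - 552 = -3747$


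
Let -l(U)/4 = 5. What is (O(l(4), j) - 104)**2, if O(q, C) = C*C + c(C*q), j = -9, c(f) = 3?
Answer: 400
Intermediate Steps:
l(U) = -20 (l(U) = -4*5 = -20)
O(q, C) = 3 + C**2 (O(q, C) = C*C + 3 = C**2 + 3 = 3 + C**2)
(O(l(4), j) - 104)**2 = ((3 + (-9)**2) - 104)**2 = ((3 + 81) - 104)**2 = (84 - 104)**2 = (-20)**2 = 400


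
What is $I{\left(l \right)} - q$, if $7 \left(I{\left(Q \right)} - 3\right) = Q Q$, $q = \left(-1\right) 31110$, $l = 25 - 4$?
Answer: $31176$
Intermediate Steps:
$l = 21$ ($l = 25 - 4 = 21$)
$q = -31110$
$I{\left(Q \right)} = 3 + \frac{Q^{2}}{7}$ ($I{\left(Q \right)} = 3 + \frac{Q Q}{7} = 3 + \frac{Q^{2}}{7}$)
$I{\left(l \right)} - q = \left(3 + \frac{21^{2}}{7}\right) - -31110 = \left(3 + \frac{1}{7} \cdot 441\right) + 31110 = \left(3 + 63\right) + 31110 = 66 + 31110 = 31176$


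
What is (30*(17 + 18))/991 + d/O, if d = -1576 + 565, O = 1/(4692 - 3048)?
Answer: -1647124194/991 ≈ -1.6621e+6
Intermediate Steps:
O = 1/1644 ≈ 0.00060827
d = -1011
(30*(17 + 18))/991 + d/O = (30*(17 + 18))/991 - 1011/1/1644 = (30*35)*(1/991) - 1011*1644 = 1050*(1/991) - 1662084 = 1050/991 - 1662084 = -1647124194/991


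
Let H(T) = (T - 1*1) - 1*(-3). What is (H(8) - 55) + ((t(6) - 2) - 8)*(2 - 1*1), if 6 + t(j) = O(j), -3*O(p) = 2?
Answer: -185/3 ≈ -61.667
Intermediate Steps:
H(T) = 2 + T (H(T) = (T - 1) + 3 = (-1 + T) + 3 = 2 + T)
O(p) = -⅔ (O(p) = -⅓*2 = -⅔)
t(j) = -20/3 (t(j) = -6 - ⅔ = -20/3)
(H(8) - 55) + ((t(6) - 2) - 8)*(2 - 1*1) = ((2 + 8) - 55) + ((-20/3 - 2) - 8)*(2 - 1*1) = (10 - 55) + (-26/3 - 8)*(2 - 1) = -45 - 50/3*1 = -45 - 50/3 = -185/3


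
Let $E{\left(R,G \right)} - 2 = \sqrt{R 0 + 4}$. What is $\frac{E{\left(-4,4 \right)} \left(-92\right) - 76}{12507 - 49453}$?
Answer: $\frac{222}{18473} \approx 0.012018$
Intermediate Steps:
$E{\left(R,G \right)} = 4$ ($E{\left(R,G \right)} = 2 + \sqrt{R 0 + 4} = 2 + \sqrt{0 + 4} = 2 + \sqrt{4} = 2 + 2 = 4$)
$\frac{E{\left(-4,4 \right)} \left(-92\right) - 76}{12507 - 49453} = \frac{4 \left(-92\right) - 76}{12507 - 49453} = \frac{-368 - 76}{12507 - 49453} = - \frac{444}{-36946} = \left(-444\right) \left(- \frac{1}{36946}\right) = \frac{222}{18473}$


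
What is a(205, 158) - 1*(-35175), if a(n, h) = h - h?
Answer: 35175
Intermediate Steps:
a(n, h) = 0
a(205, 158) - 1*(-35175) = 0 - 1*(-35175) = 0 + 35175 = 35175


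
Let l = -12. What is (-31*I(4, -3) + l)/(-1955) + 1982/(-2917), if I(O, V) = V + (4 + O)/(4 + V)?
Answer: -3387671/5702735 ≈ -0.59404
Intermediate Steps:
I(O, V) = V + (4 + O)/(4 + V)
(-31*I(4, -3) + l)/(-1955) + 1982/(-2917) = (-31*(4 + 4 + (-3)² + 4*(-3))/(4 - 3) - 12)/(-1955) + 1982/(-2917) = (-31*(4 + 4 + 9 - 12)/1 - 12)*(-1/1955) + 1982*(-1/2917) = (-31*5 - 12)*(-1/1955) - 1982/2917 = (-155 - 12)*(-1/1955) - 1982/2917 = -167*(-1/1955) - 1982/2917 = 167/1955 - 1982/2917 = -3387671/5702735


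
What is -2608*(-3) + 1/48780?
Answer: 381654721/48780 ≈ 7824.0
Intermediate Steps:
-2608*(-3) + 1/48780 = 7824 + 1/48780 = 381654721/48780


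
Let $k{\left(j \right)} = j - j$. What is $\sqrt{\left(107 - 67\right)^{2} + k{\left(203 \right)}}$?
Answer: $40$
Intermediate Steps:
$k{\left(j \right)} = 0$
$\sqrt{\left(107 - 67\right)^{2} + k{\left(203 \right)}} = \sqrt{\left(107 - 67\right)^{2} + 0} = \sqrt{40^{2} + 0} = \sqrt{1600 + 0} = \sqrt{1600} = 40$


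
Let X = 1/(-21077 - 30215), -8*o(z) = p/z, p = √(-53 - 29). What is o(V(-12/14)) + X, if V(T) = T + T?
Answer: -1/51292 + 7*I*√82/96 ≈ -1.9496e-5 + 0.66029*I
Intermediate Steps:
p = I*√82 (p = √(-82) = I*√82 ≈ 9.0554*I)
V(T) = 2*T
o(z) = -I*√82/(8*z)
X = -1/51292 (X = 1/(-51292) = -1/51292 ≈ -1.9496e-5)
o(V(-12/14)) + X = -I*√82/(8*(2*(-12/14))) - 1/51292 = -I*√82/(8*(2*(-12*1/14))) - 1/51292 = -I*√82/(8*(2*(-6/7))) - 1/51292 = -I*√82/(8*(-12/7)) - 1/51292 = -⅛*I*√82*(-7/12) - 1/51292 = 7*I*√82/96 - 1/51292 = -1/51292 + 7*I*√82/96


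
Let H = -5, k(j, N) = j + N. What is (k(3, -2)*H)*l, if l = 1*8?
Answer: -40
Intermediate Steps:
k(j, N) = N + j
l = 8
(k(3, -2)*H)*l = ((-2 + 3)*(-5))*8 = (1*(-5))*8 = -5*8 = -40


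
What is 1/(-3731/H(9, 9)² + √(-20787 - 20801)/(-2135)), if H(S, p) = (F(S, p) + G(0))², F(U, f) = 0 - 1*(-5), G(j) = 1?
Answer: -22040731767600/63521989389433 + 7171960320*I*√10397/63521989389433 ≈ -0.34698 + 0.011512*I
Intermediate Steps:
F(U, f) = 5 (F(U, f) = 0 + 5 = 5)
H(S, p) = 36 (H(S, p) = (5 + 1)² = 6² = 36)
1/(-3731/H(9, 9)² + √(-20787 - 20801)/(-2135)) = 1/(-3731/(36²) + √(-20787 - 20801)/(-2135)) = 1/(-3731/1296 + √(-41588)*(-1/2135)) = 1/(-3731*1/1296 + (2*I*√10397)*(-1/2135)) = 1/(-3731/1296 - 2*I*√10397/2135)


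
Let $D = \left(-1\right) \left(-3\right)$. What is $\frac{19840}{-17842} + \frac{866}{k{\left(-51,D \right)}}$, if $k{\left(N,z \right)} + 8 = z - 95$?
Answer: $- \frac{4358793}{446050} \approx -9.772$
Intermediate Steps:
$D = 3$
$k{\left(N,z \right)} = -103 + z$ ($k{\left(N,z \right)} = -8 + \left(z - 95\right) = -8 + \left(-95 + z\right) = -103 + z$)
$\frac{19840}{-17842} + \frac{866}{k{\left(-51,D \right)}} = \frac{19840}{-17842} + \frac{866}{-103 + 3} = 19840 \left(- \frac{1}{17842}\right) + \frac{866}{-100} = - \frac{9920}{8921} + 866 \left(- \frac{1}{100}\right) = - \frac{9920}{8921} - \frac{433}{50} = - \frac{4358793}{446050}$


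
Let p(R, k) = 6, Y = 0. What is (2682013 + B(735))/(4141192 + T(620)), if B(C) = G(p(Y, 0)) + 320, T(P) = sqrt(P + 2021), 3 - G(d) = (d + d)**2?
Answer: 3702490684288/5716490392741 - 894064*sqrt(2641)/5716490392741 ≈ 0.64768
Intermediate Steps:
G(d) = 3 - 4*d**2 (G(d) = 3 - (d + d)**2 = 3 - (2*d)**2 = 3 - 4*d**2)
T(P) = sqrt(2021 + P)
B(C) = 179 (B(C) = (3 - 4*6**2) + 320 = (3 - 4*36) + 320 = (3 - 144) + 320 = -141 + 320 = 179)
(2682013 + B(735))/(4141192 + T(620)) = (2682013 + 179)/(4141192 + sqrt(2021 + 620)) = 2682192/(4141192 + sqrt(2641))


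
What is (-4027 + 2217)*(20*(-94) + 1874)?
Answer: 10860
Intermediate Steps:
(-4027 + 2217)*(20*(-94) + 1874) = -1810*(-1880 + 1874) = -1810*(-6) = 10860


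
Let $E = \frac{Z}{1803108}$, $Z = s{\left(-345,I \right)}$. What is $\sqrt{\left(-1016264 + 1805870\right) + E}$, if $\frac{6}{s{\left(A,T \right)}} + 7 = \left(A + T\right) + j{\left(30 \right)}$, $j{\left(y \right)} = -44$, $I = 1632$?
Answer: $\frac{\sqrt{27235062088277961201918}}{185720124} \approx 888.6$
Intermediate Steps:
$s{\left(A,T \right)} = \frac{6}{-51 + A + T}$ ($s{\left(A,T \right)} = \frac{6}{-7 - \left(44 - A - T\right)} = \frac{6}{-7 + \left(-44 + A + T\right)} = \frac{6}{-51 + A + T}$)
$Z = \frac{1}{206}$ ($Z = \frac{6}{-51 - 345 + 1632} = \frac{6}{1236} = 6 \cdot \frac{1}{1236} = \frac{1}{206} \approx 0.0048544$)
$E = \frac{1}{371440248}$ ($E = \frac{1}{206 \cdot 1803108} = \frac{1}{206} \cdot \frac{1}{1803108} = \frac{1}{371440248} \approx 2.6922 \cdot 10^{-9}$)
$\sqrt{\left(-1016264 + 1805870\right) + E} = \sqrt{\left(-1016264 + 1805870\right) + \frac{1}{371440248}} = \sqrt{789606 + \frac{1}{371440248}} = \sqrt{\frac{293291448462289}{371440248}} = \frac{\sqrt{27235062088277961201918}}{185720124}$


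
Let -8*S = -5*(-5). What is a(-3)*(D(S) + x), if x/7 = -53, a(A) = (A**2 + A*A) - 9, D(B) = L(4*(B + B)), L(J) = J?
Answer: -3564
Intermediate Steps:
S = -25/8 (S = -(-5)*(-5)/8 = -1/8*25 = -25/8 ≈ -3.1250)
D(B) = 8*B (D(B) = 4*(B + B) = 4*(2*B) = 8*B)
a(A) = -9 + 2*A**2 (a(A) = (A**2 + A**2) - 9 = 2*A**2 - 9 = -9 + 2*A**2)
x = -371 (x = 7*(-53) = -371)
a(-3)*(D(S) + x) = (-9 + 2*(-3)**2)*(8*(-25/8) - 371) = (-9 + 2*9)*(-25 - 371) = (-9 + 18)*(-396) = 9*(-396) = -3564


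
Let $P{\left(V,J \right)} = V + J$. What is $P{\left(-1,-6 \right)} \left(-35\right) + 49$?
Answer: $294$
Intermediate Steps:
$P{\left(V,J \right)} = J + V$
$P{\left(-1,-6 \right)} \left(-35\right) + 49 = \left(-6 - 1\right) \left(-35\right) + 49 = \left(-7\right) \left(-35\right) + 49 = 245 + 49 = 294$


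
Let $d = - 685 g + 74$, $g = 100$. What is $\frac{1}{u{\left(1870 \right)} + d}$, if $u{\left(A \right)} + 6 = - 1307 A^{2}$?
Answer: $- \frac{1}{4570516732} \approx -2.1879 \cdot 10^{-10}$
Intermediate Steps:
$d = -68426$ ($d = \left(-685\right) 100 + 74 = -68500 + 74 = -68426$)
$u{\left(A \right)} = -6 - 1307 A^{2}$
$\frac{1}{u{\left(1870 \right)} + d} = \frac{1}{\left(-6 - 1307 \cdot 1870^{2}\right) - 68426} = \frac{1}{\left(-6 - 4570448300\right) - 68426} = \frac{1}{-4570448306 - 68426} = \frac{1}{-4570516732} = - \frac{1}{4570516732}$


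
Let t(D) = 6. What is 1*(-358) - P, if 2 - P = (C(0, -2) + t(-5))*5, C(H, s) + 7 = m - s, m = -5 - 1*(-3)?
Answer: -365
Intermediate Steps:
m = -2 (m = -5 + 3 = -2)
C(H, s) = -9 - s (C(H, s) = -7 + (-2 - s) = -9 - s)
P = 7 (P = 2 - ((-9 - 1*(-2)) + 6)*5 = 2 - ((-9 + 2) + 6)*5 = 2 - (-7 + 6)*5 = 2 - (-1)*5 = 2 - 1*(-5) = 2 + 5 = 7)
1*(-358) - P = 1*(-358) - 1*7 = -358 - 7 = -365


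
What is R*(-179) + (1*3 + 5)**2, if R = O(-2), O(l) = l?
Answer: 422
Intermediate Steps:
R = -2
R*(-179) + (1*3 + 5)**2 = -2*(-179) + (1*3 + 5)**2 = 358 + (3 + 5)**2 = 358 + 8**2 = 358 + 64 = 422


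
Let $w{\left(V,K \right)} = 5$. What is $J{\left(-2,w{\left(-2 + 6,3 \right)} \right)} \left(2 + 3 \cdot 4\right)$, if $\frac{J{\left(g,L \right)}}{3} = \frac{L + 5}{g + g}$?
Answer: $-105$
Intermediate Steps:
$J{\left(g,L \right)} = \frac{3 \left(5 + L\right)}{2 g}$ ($J{\left(g,L \right)} = 3 \frac{L + 5}{g + g} = 3 \frac{5 + L}{2 g} = \frac{3 \left(5 + L\right)}{2 g}$)
$J{\left(-2,w{\left(-2 + 6,3 \right)} \right)} \left(2 + 3 \cdot 4\right) = \frac{3 \left(5 + 5\right)}{2 \left(-2\right)} \left(2 + 3 \cdot 4\right) = \frac{3}{2} \left(- \frac{1}{2}\right) 10 \left(2 + 12\right) = \left(- \frac{15}{2}\right) 14 = -105$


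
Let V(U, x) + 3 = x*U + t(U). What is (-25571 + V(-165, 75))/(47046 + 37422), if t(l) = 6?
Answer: -37943/84468 ≈ -0.44920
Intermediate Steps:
V(U, x) = 3 + U*x (V(U, x) = -3 + (x*U + 6) = -3 + (U*x + 6) = -3 + (6 + U*x) = 3 + U*x)
(-25571 + V(-165, 75))/(47046 + 37422) = (-25571 + (3 - 165*75))/(47046 + 37422) = (-25571 + (3 - 12375))/84468 = (-25571 - 12372)*(1/84468) = -37943*1/84468 = -37943/84468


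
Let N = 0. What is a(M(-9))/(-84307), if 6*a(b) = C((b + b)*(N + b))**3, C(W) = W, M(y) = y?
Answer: -708588/84307 ≈ -8.4048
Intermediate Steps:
a(b) = 4*b**6/3 (a(b) = ((b + b)*(0 + b))**3/6 = ((2*b)*b)**3/6 = (2*b**2)**3/6 = (8*b**6)/6 = 4*b**6/3)
a(M(-9))/(-84307) = ((4/3)*(-9)**6)/(-84307) = ((4/3)*531441)*(-1/84307) = 708588*(-1/84307) = -708588/84307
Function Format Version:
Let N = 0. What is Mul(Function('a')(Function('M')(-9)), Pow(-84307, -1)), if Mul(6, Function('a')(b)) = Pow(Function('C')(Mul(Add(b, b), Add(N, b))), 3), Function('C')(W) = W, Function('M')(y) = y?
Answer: Rational(-708588, 84307) ≈ -8.4048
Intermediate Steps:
Function('a')(b) = Mul(Rational(4, 3), Pow(b, 6)) (Function('a')(b) = Mul(Rational(1, 6), Pow(Mul(Add(b, b), Add(0, b)), 3)) = Mul(Rational(1, 6), Pow(Mul(Mul(2, b), b), 3)) = Mul(Rational(1, 6), Pow(Mul(2, Pow(b, 2)), 3)) = Mul(Rational(1, 6), Mul(8, Pow(b, 6))) = Mul(Rational(4, 3), Pow(b, 6)))
Mul(Function('a')(Function('M')(-9)), Pow(-84307, -1)) = Mul(Mul(Rational(4, 3), Pow(-9, 6)), Pow(-84307, -1)) = Mul(Mul(Rational(4, 3), 531441), Rational(-1, 84307)) = Mul(708588, Rational(-1, 84307)) = Rational(-708588, 84307)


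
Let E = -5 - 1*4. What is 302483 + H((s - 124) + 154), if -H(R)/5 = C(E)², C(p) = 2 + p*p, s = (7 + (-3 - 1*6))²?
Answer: 268038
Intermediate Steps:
E = -9 (E = -5 - 4 = -9)
s = 4 (s = (7 + (-3 - 6))² = (7 - 9)² = (-2)² = 4)
C(p) = 2 + p²
H(R) = -34445 (H(R) = -5*(2 + (-9)²)² = -5*(2 + 81)² = -5*83² = -5*6889 = -34445)
302483 + H((s - 124) + 154) = 302483 - 34445 = 268038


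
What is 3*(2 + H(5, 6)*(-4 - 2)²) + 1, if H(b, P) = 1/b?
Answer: 143/5 ≈ 28.600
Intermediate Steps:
3*(2 + H(5, 6)*(-4 - 2)²) + 1 = 3*(2 + (-4 - 2)²/5) + 1 = 3*(2 + (⅕)*(-6)²) + 1 = 3*(2 + (⅕)*36) + 1 = 3*(2 + 36/5) + 1 = 3*(46/5) + 1 = 138/5 + 1 = 143/5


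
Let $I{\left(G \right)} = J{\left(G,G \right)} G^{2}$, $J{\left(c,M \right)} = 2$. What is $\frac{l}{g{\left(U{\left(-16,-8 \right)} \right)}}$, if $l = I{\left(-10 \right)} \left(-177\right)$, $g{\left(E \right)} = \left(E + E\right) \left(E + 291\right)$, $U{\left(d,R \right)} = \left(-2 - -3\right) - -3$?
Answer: $-15$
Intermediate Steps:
$U{\left(d,R \right)} = 4$ ($U{\left(d,R \right)} = \left(-2 + 3\right) + 3 = 1 + 3 = 4$)
$I{\left(G \right)} = 2 G^{2}$
$g{\left(E \right)} = 2 E \left(291 + E\right)$
$l = -35400$ ($l = 2 \left(-10\right)^{2} \left(-177\right) = 2 \cdot 100 \left(-177\right) = 200 \left(-177\right) = -35400$)
$\frac{l}{g{\left(U{\left(-16,-8 \right)} \right)}} = - \frac{35400}{2 \cdot 4 \left(291 + 4\right)} = - \frac{35400}{2 \cdot 4 \cdot 295} = - \frac{35400}{2360} = \left(-35400\right) \frac{1}{2360} = -15$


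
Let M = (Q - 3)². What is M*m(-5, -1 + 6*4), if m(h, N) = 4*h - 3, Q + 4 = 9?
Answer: -92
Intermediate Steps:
Q = 5 (Q = -4 + 9 = 5)
m(h, N) = -3 + 4*h
M = 4 (M = (5 - 3)² = 2² = 4)
M*m(-5, -1 + 6*4) = 4*(-3 + 4*(-5)) = 4*(-3 - 20) = 4*(-23) = -92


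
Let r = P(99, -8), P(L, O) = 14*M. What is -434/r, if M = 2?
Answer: -31/2 ≈ -15.500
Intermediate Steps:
P(L, O) = 28 (P(L, O) = 14*2 = 28)
r = 28
-434/r = -434/28 = -434*1/28 = -31/2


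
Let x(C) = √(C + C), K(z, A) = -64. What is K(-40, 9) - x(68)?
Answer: -64 - 2*√34 ≈ -75.662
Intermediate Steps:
x(C) = √2*√C (x(C) = √(2*C) = √2*√C)
K(-40, 9) - x(68) = -64 - √2*√68 = -64 - √2*2*√17 = -64 - 2*√34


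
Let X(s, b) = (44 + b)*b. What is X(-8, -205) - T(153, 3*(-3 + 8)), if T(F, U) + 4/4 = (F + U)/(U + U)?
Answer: 165002/5 ≈ 33000.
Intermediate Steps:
X(s, b) = b*(44 + b)
T(F, U) = -1 + (F + U)/(2*U) (T(F, U) = -1 + (F + U)/(U + U) = -1 + (F + U)/((2*U)) = -1 + (F + U)*(1/(2*U)) = -1 + (F + U)/(2*U))
X(-8, -205) - T(153, 3*(-3 + 8)) = -205*(44 - 205) - (153 - 3*(-3 + 8))/(2*(3*(-3 + 8))) = -205*(-161) - (153 - 3*5)/(2*(3*5)) = 33005 - (153 - 1*15)/(2*15) = 33005 - (153 - 15)/(2*15) = 33005 - 138/(2*15) = 33005 - 1*23/5 = 33005 - 23/5 = 165002/5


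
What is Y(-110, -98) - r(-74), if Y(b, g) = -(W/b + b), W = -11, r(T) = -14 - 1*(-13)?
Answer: 1109/10 ≈ 110.90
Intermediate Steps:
r(T) = -1 (r(T) = -14 + 13 = -1)
Y(b, g) = -b + 11/b (Y(b, g) = -(-11/b + b) = -(b - 11/b) = -b + 11/b)
Y(-110, -98) - r(-74) = (-1*(-110) + 11/(-110)) - 1*(-1) = (110 + 11*(-1/110)) + 1 = (110 - ⅒) + 1 = 1099/10 + 1 = 1109/10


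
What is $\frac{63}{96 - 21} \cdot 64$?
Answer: $\frac{1344}{25} \approx 53.76$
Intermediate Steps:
$\frac{63}{96 - 21} \cdot 64 = \frac{63}{75} \cdot 64 = 63 \cdot \frac{1}{75} \cdot 64 = \frac{21}{25} \cdot 64 = \frac{1344}{25}$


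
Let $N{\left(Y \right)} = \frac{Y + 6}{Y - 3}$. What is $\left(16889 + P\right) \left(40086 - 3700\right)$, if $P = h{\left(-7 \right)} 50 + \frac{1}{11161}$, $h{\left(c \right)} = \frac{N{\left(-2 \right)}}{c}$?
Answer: $\frac{6861013553300}{11161} \approx 6.1473 \cdot 10^{8}$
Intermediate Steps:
$N{\left(Y \right)} = \frac{6 + Y}{-3 + Y}$
$h{\left(c \right)} = - \frac{4}{5 c}$ ($h{\left(c \right)} = \frac{\frac{1}{-3 - 2} \left(6 - 2\right)}{c} = \frac{\frac{1}{-5} \cdot 4}{c} = \frac{\left(- \frac{1}{5}\right) 4}{c} = - \frac{4}{5 c}$)
$P = \frac{446447}{78127}$ ($P = - \frac{4}{5 \left(-7\right)} 50 + \frac{1}{11161} = \left(- \frac{4}{5}\right) \left(- \frac{1}{7}\right) 50 + \frac{1}{11161} = \frac{4}{35} \cdot 50 + \frac{1}{11161} = \frac{40}{7} + \frac{1}{11161} = \frac{446447}{78127} \approx 5.7144$)
$\left(16889 + P\right) \left(40086 - 3700\right) = \left(16889 + \frac{446447}{78127}\right) \left(40086 - 3700\right) = \frac{1319933350}{78127} \cdot 36386 = \frac{6861013553300}{11161}$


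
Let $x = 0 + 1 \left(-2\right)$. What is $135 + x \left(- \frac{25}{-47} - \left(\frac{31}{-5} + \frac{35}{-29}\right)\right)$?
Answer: $\frac{811819}{6815} \approx 119.12$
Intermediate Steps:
$x = -2$ ($x = 0 - 2 = -2$)
$135 + x \left(- \frac{25}{-47} - \left(\frac{31}{-5} + \frac{35}{-29}\right)\right) = 135 - 2 \left(- \frac{25}{-47} - \left(\frac{31}{-5} + \frac{35}{-29}\right)\right) = 135 - 2 \left(\left(-25\right) \left(- \frac{1}{47}\right) - \left(31 \left(- \frac{1}{5}\right) + 35 \left(- \frac{1}{29}\right)\right)\right) = 135 - 2 \left(\frac{25}{47} - \left(- \frac{31}{5} - \frac{35}{29}\right)\right) = 135 - 2 \left(\frac{25}{47} - - \frac{1074}{145}\right) = 135 - 2 \left(\frac{25}{47} + \frac{1074}{145}\right) = 135 - \frac{108206}{6815} = \frac{811819}{6815}$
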